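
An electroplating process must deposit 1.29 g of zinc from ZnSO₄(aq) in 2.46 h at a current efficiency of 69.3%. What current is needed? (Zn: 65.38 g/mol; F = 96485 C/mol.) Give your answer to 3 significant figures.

0.620 A

n(Zn) = 1.29 / 65.38 = 0.01973 mol
Zn²⁺ + 2e⁻ → Zn, so n(e⁻) = 2 × 0.01973 = 0.03946 mol
Q = 0.03946 × 96485 / 0.693 = 5494 C
I = Q / t = 5494 / 8856 s = 0.620 A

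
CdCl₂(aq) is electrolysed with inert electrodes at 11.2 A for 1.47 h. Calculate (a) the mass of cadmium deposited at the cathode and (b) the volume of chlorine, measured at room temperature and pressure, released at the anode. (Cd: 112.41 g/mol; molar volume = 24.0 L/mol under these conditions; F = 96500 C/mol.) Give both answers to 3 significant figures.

Q = 11.2 × 5292 = 59270 C; n(e⁻) = 59270 / 96500 = 0.6142 mol
Cathode: Cd²⁺ + 2e⁻ → Cd → n(Cd) = 0.6142/2 = 0.3071 mol → 34.5 g
Anode: 2Cl⁻ → Cl₂ + 2e⁻ → n(Cl₂) = 0.6142/2 = 0.3071 mol → 7.37 L

34.5 g Cd; 7.37 L Cl₂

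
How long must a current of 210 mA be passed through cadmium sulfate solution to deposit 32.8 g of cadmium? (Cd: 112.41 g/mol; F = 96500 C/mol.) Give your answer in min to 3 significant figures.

4470 min

n(Cd) = 32.8 / 112.41 = 0.2918 mol
Cd²⁺ + 2e⁻ → Cd, so n(e⁻) = 2 × 0.2918 = 0.5836 mol
Q = 0.5836 × 96500 = 56320 C
t = Q / I = 56320 / 0.210 = 2.682×10^5 s = 4470 min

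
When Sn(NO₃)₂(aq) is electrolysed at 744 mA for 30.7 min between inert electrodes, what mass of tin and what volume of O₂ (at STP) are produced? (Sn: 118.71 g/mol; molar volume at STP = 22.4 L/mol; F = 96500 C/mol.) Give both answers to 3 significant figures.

Q = 0.744 × 1842 = 1370 C; n(e⁻) = 1370 / 96500 = 0.01420 mol
Cathode: Sn²⁺ + 2e⁻ → Sn → n(Sn) = 0.01420/2 = 0.007100 mol → 0.843 g
Anode: 2H₂O → O₂ + 4H⁺ + 4e⁻ → n(O₂) = 0.01420/4 = 0.003550 mol → 0.0795 L

0.843 g Sn; 0.0795 L O₂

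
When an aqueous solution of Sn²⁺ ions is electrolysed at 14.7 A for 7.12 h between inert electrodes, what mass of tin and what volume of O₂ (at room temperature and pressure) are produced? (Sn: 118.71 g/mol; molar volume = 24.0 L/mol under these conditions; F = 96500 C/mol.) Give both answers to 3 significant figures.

Q = 14.7 × 25632 = 3.768×10^5 C; n(e⁻) = 3.768×10^5 / 96500 = 3.905 mol
Cathode: Sn²⁺ + 2e⁻ → Sn → n(Sn) = 3.905/2 = 1.953 mol → 232 g
Anode: 2H₂O → O₂ + 4H⁺ + 4e⁻ → n(O₂) = 3.905/4 = 0.9763 mol → 23.4 L

232 g Sn; 23.4 L O₂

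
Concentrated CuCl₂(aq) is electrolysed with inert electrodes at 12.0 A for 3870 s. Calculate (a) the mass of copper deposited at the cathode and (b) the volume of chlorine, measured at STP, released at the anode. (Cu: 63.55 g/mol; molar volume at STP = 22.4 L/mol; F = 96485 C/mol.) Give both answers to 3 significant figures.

15.3 g Cu; 5.39 L Cl₂

Q = 12.0 × 3870 = 46440 C; n(e⁻) = 46440 / 96485 = 0.4813 mol
Cathode: Cu²⁺ + 2e⁻ → Cu → n(Cu) = 0.4813/2 = 0.2407 mol → 15.3 g
Anode: 2Cl⁻ → Cl₂ + 2e⁻ → n(Cl₂) = 0.4813/2 = 0.2407 mol → 5.39 L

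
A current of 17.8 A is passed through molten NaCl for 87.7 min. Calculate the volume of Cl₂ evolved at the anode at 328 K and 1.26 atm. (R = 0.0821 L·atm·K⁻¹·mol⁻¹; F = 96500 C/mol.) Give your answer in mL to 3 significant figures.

Charge passed = 17.8 × 5262 = 93660 C
Moles of electrons = 93660 / 96500 = 0.9706 mol
2Cl⁻ → Cl₂ + 2e⁻, so n(Cl₂) = 0.9706 / 2 = 0.4853 mol
V = nRT/P = 0.4853 × 0.0821 × 328 / 1.26 = 10.37 L
= 10400 mL

10400 mL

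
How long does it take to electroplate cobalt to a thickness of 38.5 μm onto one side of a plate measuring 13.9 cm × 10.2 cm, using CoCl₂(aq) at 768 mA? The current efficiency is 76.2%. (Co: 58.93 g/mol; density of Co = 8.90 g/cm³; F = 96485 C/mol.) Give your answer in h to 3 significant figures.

Plated area = 13.9 × 10.2 = 141.8 cm²
Volume = 141.8 × 38.5×10⁻⁴ cm = 0.5459 cm³
m(Co) = 0.5459 × 8.90 = 4.859 g
n(Co) = 4.859 / 58.93 = 0.08245 mol; n(e⁻) = 2 × 0.08245 = 0.1649 mol
Q = 0.1649 × 96485 / 0.762 = 20880 C
t = 20880 / 0.768 = 27190 s = 7.55 h

7.55 h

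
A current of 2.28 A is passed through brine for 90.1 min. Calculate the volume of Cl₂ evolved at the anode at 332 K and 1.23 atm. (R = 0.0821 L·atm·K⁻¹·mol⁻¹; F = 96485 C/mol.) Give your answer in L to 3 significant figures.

1.42 L

Q = 2.28 A × 5406 s = 12330 C
Moles of electrons = 12330 / 96485 = 0.1278 mol
2Cl⁻ → Cl₂ + 2e⁻, so n(Cl₂) = 0.1278 / 2 = 0.06390 mol
V = nRT/P = 0.06390 × 0.0821 × 332 / 1.23 = 1.416 L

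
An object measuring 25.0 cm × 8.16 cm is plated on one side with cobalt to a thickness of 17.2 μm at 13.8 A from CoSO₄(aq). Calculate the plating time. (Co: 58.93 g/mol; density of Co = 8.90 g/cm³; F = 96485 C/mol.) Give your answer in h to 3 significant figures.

Plated area = 25.0 × 8.16 = 204.0 cm²
Volume = 204.0 × 17.2×10⁻⁴ cm = 0.3509 cm³
m(Co) = 0.3509 × 8.90 = 3.123 g
n(Co) = 3.123 / 58.93 = 0.05300 mol; n(e⁻) = 2 × 0.05300 = 0.1060 mol
Q = 0.1060 × 96485 = 10230 C
t = 10230 / 13.8 = 741.3 s = 0.206 h

0.206 h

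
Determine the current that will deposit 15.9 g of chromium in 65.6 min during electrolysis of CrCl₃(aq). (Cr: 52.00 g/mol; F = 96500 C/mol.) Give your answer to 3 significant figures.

n(Cr) = 15.9 / 52.00 = 0.3058 mol
Cr³⁺ + 3e⁻ → Cr, so n(e⁻) = 3 × 0.3058 = 0.9174 mol
Q = 0.9174 × 96500 = 88530 C
I = Q / t = 88530 / 3936 s = 22.5 A

22.5 A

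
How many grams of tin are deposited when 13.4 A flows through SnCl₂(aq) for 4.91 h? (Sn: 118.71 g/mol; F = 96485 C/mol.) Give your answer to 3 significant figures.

146 g

Q = It = 13.4 × 17676 = 2.369×10^5 C
Moles of electrons = 2.369×10^5 / 96485 = 2.455 mol
Sn²⁺ + 2e⁻ → Sn, so n(Sn) = 2.455 / 2 = 1.228 mol
m = 1.228 × 118.71 = 146 g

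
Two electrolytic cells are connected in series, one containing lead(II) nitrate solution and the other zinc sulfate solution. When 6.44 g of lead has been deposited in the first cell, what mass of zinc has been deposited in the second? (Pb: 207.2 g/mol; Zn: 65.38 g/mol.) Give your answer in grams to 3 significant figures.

n(Pb) = 6.44 / 207.2 = 0.03108 mol
Pb²⁺ + 2e⁻ → Pb, so n(e⁻) = 2 × 0.03108 = 0.06216 mol
Since the cells are in series, n(e⁻) in the Zn cell is also 0.06216 mol.
Zn²⁺ + 2e⁻ → Zn, so n(Zn) = 0.06216 / 2 = 0.03108 mol
m(Zn) = 0.03108 × 65.38 = 2.03 g

2.03 g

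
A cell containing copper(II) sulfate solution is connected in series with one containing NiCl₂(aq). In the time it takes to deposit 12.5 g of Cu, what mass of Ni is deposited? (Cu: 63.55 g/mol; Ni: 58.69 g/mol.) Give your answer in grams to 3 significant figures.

n(Cu) = 12.5 / 63.55 = 0.1967 mol
Cu²⁺ + 2e⁻ → Cu, so n(e⁻) = 2 × 0.1967 = 0.3934 mol
Since the cells are in series, n(e⁻) in the Ni cell is also 0.3934 mol.
Ni²⁺ + 2e⁻ → Ni, so n(Ni) = 0.3934 / 2 = 0.1967 mol
m(Ni) = 0.1967 × 58.69 = 11.5 g

11.5 g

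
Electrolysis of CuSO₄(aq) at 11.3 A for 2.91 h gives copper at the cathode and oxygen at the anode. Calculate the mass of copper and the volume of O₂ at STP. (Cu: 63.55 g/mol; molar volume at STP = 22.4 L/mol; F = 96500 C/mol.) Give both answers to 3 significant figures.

Q = 11.3 × 10476 = 1.184×10^5 C; n(e⁻) = 1.184×10^5 / 96500 = 1.227 mol
Cathode: Cu²⁺ + 2e⁻ → Cu → n(Cu) = 1.227/2 = 0.6135 mol → 39.0 g
Anode: 2H₂O → O₂ + 4H⁺ + 4e⁻ → n(O₂) = 1.227/4 = 0.3068 mol → 6.87 L

39.0 g Cu; 6.87 L O₂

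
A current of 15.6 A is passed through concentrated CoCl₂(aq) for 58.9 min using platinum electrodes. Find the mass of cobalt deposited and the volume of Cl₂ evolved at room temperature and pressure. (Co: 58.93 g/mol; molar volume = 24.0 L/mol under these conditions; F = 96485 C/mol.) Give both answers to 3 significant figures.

16.8 g Co; 6.86 L Cl₂

Q = 15.6 × 3534 = 55130 C; n(e⁻) = 55130 / 96485 = 0.5714 mol
Cathode: Co²⁺ + 2e⁻ → Co → n(Co) = 0.5714/2 = 0.2857 mol → 16.8 g
Anode: 2Cl⁻ → Cl₂ + 2e⁻ → n(Cl₂) = 0.5714/2 = 0.2857 mol → 6.86 L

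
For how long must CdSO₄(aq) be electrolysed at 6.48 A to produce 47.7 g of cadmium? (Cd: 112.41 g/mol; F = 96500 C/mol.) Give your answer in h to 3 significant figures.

3.51 h

n(Cd) = 47.7 / 112.41 = 0.4243 mol
Cd²⁺ + 2e⁻ → Cd, so n(e⁻) = 2 × 0.4243 = 0.8486 mol
Q = 0.8486 × 96500 = 81890 C
t = Q / I = 81890 / 6.48 = 12640 s = 3.51 h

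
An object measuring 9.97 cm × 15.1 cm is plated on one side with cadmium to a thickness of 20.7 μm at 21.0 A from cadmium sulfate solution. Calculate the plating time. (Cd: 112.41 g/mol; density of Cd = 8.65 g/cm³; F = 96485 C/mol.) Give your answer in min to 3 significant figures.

3.67 min

Plated area = 9.97 × 15.1 = 150.5 cm²
Volume = 150.5 × 20.7×10⁻⁴ cm = 0.3115 cm³
m(Cd) = 0.3115 × 8.65 = 2.694 g
n(Cd) = 2.694 / 112.41 = 0.02397 mol; n(e⁻) = 2 × 0.02397 = 0.04794 mol
Q = 0.04794 × 96485 = 4625 C
t = 4625 / 21.0 = 220.2 s = 3.67 min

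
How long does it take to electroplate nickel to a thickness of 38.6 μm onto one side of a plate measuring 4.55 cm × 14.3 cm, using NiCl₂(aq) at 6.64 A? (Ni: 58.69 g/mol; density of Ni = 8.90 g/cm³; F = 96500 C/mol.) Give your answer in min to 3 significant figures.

Plated area = 4.55 × 14.3 = 65.07 cm²
Volume = 65.07 × 38.6×10⁻⁴ cm = 0.2512 cm³
m(Ni) = 0.2512 × 8.90 = 2.236 g
n(Ni) = 2.236 / 58.69 = 0.03810 mol; n(e⁻) = 2 × 0.03810 = 0.07620 mol
Q = 0.07620 × 96500 = 7353 C
t = 7353 / 6.64 = 1107 s = 18.5 min

18.5 min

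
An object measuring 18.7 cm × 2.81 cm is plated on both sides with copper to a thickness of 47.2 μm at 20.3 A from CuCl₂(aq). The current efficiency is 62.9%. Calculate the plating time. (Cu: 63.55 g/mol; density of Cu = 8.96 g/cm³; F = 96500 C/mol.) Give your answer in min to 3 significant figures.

17.6 min

Plated area = 2 × 18.7 × 2.81 = 105.1 cm²
Volume = 105.1 × 47.2×10⁻⁴ cm = 0.4961 cm³
m(Cu) = 0.4961 × 8.96 = 4.445 g
n(Cu) = 4.445 / 63.55 = 0.06994 mol; n(e⁻) = 2 × 0.06994 = 0.1399 mol
Q = 0.1399 × 96500 / 0.629 = 21460 C
t = 21460 / 20.3 = 1057 s = 17.6 min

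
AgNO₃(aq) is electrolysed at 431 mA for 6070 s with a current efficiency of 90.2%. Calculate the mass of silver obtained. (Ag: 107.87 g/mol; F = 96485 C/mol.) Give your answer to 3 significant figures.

Q = 0.431 × 6070 = 2616 C
n(e⁻) = 2616 / 96485 = 0.02711 mol
Ag⁺ + e⁻ → Ag, so theoretical m(Ag) = 0.02711 × 107.87 = 2.924 g
Actual mass = 90.2% × 2.924 = 2.64 g

2.64 g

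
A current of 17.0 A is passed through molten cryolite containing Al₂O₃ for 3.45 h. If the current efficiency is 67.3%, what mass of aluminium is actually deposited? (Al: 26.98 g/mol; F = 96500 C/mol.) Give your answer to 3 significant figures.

13.2 g

Q = 17.0 × 12420 = 2.111×10^5 C
n(e⁻) = 2.111×10^5 / 96500 = 2.188 mol
Al³⁺ + 3e⁻ → Al, so theoretical m(Al) = 0.7293 × 26.98 = 19.68 g
Actual mass = 67.3% × 19.68 = 13.2 g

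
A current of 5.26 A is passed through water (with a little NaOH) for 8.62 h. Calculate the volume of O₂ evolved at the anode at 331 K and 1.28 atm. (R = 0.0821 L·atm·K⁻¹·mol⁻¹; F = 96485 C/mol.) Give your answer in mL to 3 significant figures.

8980 mL

Charge passed = 5.26 × 31032 = 1.632×10^5 C
n(e⁻) = 1.632×10^5 / 96485 = 1.691 mol
2H₂O → O₂ + 4H⁺ + 4e⁻, so n(O₂) = 1.691 / 4 = 0.4228 mol
V = nRT/P = 0.4228 × 0.0821 × 331 / 1.28 = 8.976 L
= 8980 mL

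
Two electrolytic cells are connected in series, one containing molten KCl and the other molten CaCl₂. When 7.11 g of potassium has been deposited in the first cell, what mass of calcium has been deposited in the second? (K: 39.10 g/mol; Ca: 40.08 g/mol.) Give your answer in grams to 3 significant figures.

n(K) = 7.11 / 39.10 = 0.1818 mol
K⁺ + e⁻ → K, so n(e⁻) = 0.1818 mol
The cells are in series, so the same charge (and hence the same n(e⁻) = 0.1818 mol) passes through both.
Ca²⁺ + 2e⁻ → Ca, so n(Ca) = 0.1818 / 2 = 0.09090 mol
m(Ca) = 0.09090 × 40.08 = 3.64 g

3.64 g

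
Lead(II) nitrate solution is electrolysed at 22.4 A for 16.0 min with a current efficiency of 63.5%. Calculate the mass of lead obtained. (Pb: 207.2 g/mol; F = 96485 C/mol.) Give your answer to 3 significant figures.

Q = 22.4 × 960 = 21500 C
n(e⁻) = 21500 / 96485 = 0.2228 mol
Pb²⁺ + 2e⁻ → Pb, so theoretical m(Pb) = 0.1114 × 207.2 = 23.08 g
Actual mass = 63.5% × 23.08 = 14.7 g

14.7 g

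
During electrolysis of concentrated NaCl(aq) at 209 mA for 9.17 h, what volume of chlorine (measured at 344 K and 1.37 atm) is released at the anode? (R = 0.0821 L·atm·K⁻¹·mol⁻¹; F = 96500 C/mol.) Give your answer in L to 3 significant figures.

0.737 L

Q = 0.209 A × 33012 s = 6900 C
n(e⁻) = 6900 / 96500 = 0.07150 mol
2Cl⁻ → Cl₂ + 2e⁻, so n(Cl₂) = 0.07150 / 2 = 0.03575 mol
V = nRT/P = 0.03575 × 0.0821 × 344 / 1.37 = 0.7370 L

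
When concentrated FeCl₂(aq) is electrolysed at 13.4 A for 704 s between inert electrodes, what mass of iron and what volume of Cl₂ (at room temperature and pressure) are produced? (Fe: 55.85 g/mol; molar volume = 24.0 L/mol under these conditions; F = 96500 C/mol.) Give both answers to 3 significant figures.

2.73 g Fe; 1.17 L Cl₂

Q = 13.4 × 704 = 9434 C; n(e⁻) = 9434 / 96500 = 0.09776 mol
Cathode: Fe²⁺ + 2e⁻ → Fe → n(Fe) = 0.09776/2 = 0.04888 mol → 2.73 g
Anode: 2Cl⁻ → Cl₂ + 2e⁻ → n(Cl₂) = 0.09776/2 = 0.04888 mol → 1.17 L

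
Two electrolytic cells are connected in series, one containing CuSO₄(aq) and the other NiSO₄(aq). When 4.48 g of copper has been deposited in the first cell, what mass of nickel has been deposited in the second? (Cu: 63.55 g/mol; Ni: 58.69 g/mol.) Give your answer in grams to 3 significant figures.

n(Cu) = 4.48 / 63.55 = 0.07050 mol
Cu²⁺ + 2e⁻ → Cu, so n(e⁻) = 2 × 0.07050 = 0.1410 mol
Since the cells are in series, n(e⁻) in the Ni cell is also 0.1410 mol.
Ni²⁺ + 2e⁻ → Ni, so n(Ni) = 0.1410 / 2 = 0.07050 mol
m(Ni) = 0.07050 × 58.69 = 4.14 g

4.14 g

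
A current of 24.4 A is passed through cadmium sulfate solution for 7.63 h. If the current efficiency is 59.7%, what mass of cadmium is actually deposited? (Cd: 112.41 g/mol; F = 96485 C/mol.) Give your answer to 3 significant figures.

Q = 24.4 × 27468 = 6.702×10^5 C
n(e⁻) = 6.702×10^5 / 96485 = 6.946 mol
Cd²⁺ + 2e⁻ → Cd, so theoretical m(Cd) = 3.473 × 112.41 = 390.4 g
Actual mass = 59.7% × 390.4 = 233 g

233 g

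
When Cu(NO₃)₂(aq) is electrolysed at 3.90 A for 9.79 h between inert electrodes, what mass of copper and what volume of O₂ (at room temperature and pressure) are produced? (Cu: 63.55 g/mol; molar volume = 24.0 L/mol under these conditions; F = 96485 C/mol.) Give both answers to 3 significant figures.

45.3 g Cu; 8.55 L O₂

Q = 3.90 × 35244 = 1.375×10^5 C; n(e⁻) = 1.375×10^5 / 96485 = 1.425 mol
Cathode: Cu²⁺ + 2e⁻ → Cu → n(Cu) = 1.425/2 = 0.7125 mol → 45.3 g
Anode: 2H₂O → O₂ + 4H⁺ + 4e⁻ → n(O₂) = 1.425/4 = 0.3563 mol → 8.55 L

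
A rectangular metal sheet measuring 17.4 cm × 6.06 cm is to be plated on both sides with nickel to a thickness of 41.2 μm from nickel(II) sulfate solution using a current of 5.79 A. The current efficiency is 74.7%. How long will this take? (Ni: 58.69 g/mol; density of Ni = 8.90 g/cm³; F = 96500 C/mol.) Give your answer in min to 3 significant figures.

98.0 min

Plated area = 2 × 17.4 × 6.06 = 210.9 cm²
Volume = 210.9 × 41.2×10⁻⁴ cm = 0.8689 cm³
m(Ni) = 0.8689 × 8.90 = 7.733 g
n(Ni) = 7.733 / 58.69 = 0.1318 mol; n(e⁻) = 2 × 0.1318 = 0.2636 mol
Q = 0.2636 × 96500 / 0.747 = 34050 C
t = 34050 / 5.79 = 5881 s = 98.0 min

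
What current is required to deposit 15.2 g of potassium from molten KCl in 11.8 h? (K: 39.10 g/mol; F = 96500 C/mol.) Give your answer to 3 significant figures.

n(K) = 15.2 / 39.10 = 0.3887 mol
K⁺ + e⁻ → K, so n(e⁻) = 0.3887 mol
Q = 0.3887 × 96500 = 37510 C
I = Q / t = 37510 / 42480 s = 0.883 A

0.883 A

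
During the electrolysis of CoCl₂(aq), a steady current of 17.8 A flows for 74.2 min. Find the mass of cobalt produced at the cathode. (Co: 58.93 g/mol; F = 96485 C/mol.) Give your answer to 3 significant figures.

Q = 17.8 A × 4452 s = 79250 C
n(e⁻) = Q/F = 79250/96485 = 0.8214 mol
Co²⁺ + 2e⁻ → Co, so n(Co) = 0.8214 / 2 = 0.4107 mol
m = 0.4107 × 58.93 = 24.2 g

24.2 g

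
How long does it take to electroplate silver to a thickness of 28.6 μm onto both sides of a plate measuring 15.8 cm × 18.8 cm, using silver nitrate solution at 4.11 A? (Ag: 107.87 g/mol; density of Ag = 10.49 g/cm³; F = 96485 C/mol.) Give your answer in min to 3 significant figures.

Plated area = 2 × 15.8 × 18.8 = 594.1 cm²
Volume = 594.1 × 28.6×10⁻⁴ cm = 1.699 cm³
m(Ag) = 1.699 × 10.49 = 17.82 g
n(Ag) = 17.82 / 107.87 = 0.1652 mol; n(e⁻) = 0.1652 mol
Q = 0.1652 × 96485 = 15940 C
t = 15940 / 4.11 = 3878 s = 64.6 min

64.6 min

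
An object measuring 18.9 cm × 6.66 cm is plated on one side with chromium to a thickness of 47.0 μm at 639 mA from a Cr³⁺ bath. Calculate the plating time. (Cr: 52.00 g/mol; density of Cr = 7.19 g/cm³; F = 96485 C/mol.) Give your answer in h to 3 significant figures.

10.3 h

Plated area = 18.9 × 6.66 = 125.9 cm²
Volume = 125.9 × 47.0×10⁻⁴ cm = 0.5917 cm³
m(Cr) = 0.5917 × 7.19 = 4.254 g
n(Cr) = 4.254 / 52.00 = 0.08181 mol; n(e⁻) = 3 × 0.08181 = 0.2454 mol
Q = 0.2454 × 96485 = 23680 C
t = 23680 / 0.639 = 37060 s = 10.3 h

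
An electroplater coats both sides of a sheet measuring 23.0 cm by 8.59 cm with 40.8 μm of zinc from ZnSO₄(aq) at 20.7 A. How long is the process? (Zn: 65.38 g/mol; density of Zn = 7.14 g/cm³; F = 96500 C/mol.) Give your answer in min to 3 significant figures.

Plated area = 2 × 23.0 × 8.59 = 395.1 cm²
Volume = 395.1 × 40.8×10⁻⁴ cm = 1.612 cm³
m(Zn) = 1.612 × 7.14 = 11.51 g
n(Zn) = 11.51 / 65.38 = 0.1760 mol; n(e⁻) = 2 × 0.1760 = 0.3520 mol
Q = 0.3520 × 96500 = 33970 C
t = 33970 / 20.7 = 1641 s = 27.4 min

27.4 min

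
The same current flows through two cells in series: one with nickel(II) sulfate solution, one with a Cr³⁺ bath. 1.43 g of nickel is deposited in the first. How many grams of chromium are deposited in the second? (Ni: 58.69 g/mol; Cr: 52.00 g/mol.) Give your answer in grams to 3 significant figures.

0.845 g

n(Ni) = 1.43 / 58.69 = 0.02437 mol
Ni²⁺ + 2e⁻ → Ni, so n(e⁻) = 2 × 0.02437 = 0.04874 mol
In series, the same 0.04874 mol of electrons flows through the second cell.
Cr³⁺ + 3e⁻ → Cr, so n(Cr) = 0.04874 / 3 = 0.01625 mol
m(Cr) = 0.01625 × 52.00 = 0.845 g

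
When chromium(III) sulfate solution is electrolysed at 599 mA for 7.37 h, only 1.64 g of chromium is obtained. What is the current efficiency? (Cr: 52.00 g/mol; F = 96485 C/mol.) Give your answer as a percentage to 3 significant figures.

57.4%

Q = 0.599 × 26532 = 15890 C
n(e⁻) = 15890 / 96485 = 0.1647 mol
Cr³⁺ + 3e⁻ → Cr, so theoretical n(Cr) = 0.05490 mol → 2.855 g
Efficiency = 1.64 / 2.855 = 0.5744 = 57.4%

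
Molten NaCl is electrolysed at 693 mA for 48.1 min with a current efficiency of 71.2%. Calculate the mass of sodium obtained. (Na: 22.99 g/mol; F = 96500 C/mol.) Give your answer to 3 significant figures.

0.339 g

Q = 0.693 × 2886 = 2000 C
n(e⁻) = 2000 / 96500 = 0.02073 mol
Na⁺ + e⁻ → Na, so theoretical m(Na) = 0.02073 × 22.99 = 0.4766 g
Actual mass = 71.2% × 0.4766 = 0.339 g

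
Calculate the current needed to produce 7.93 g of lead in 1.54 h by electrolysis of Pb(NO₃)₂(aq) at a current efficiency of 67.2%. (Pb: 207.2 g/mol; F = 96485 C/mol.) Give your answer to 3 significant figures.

n(Pb) = 7.93 / 207.2 = 0.03827 mol
Pb²⁺ + 2e⁻ → Pb, so n(e⁻) = 2 × 0.03827 = 0.07654 mol
Q = 0.07654 × 96485 / 0.672 = 10990 C
I = Q / t = 10990 / 5544 s = 1.98 A

1.98 A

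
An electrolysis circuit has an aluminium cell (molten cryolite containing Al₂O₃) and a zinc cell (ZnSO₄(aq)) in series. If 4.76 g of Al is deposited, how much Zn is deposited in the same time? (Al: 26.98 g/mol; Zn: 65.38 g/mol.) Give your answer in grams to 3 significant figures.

n(Al) = 4.76 / 26.98 = 0.1764 mol
Al³⁺ + 3e⁻ → Al, so n(e⁻) = 3 × 0.1764 = 0.5292 mol
Since the cells are in series, n(e⁻) in the Zn cell is also 0.5292 mol.
Zn²⁺ + 2e⁻ → Zn, so n(Zn) = 0.5292 / 2 = 0.2646 mol
m(Zn) = 0.2646 × 65.38 = 17.3 g

17.3 g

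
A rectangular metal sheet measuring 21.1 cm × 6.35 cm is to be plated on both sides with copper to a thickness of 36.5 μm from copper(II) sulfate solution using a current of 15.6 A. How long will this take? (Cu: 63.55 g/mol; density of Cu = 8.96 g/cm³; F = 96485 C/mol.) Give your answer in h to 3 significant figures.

0.474 h

Plated area = 2 × 21.1 × 6.35 = 268.0 cm²
Volume = 268.0 × 36.5×10⁻⁴ cm = 0.9782 cm³
m(Cu) = 0.9782 × 8.96 = 8.765 g
n(Cu) = 8.765 / 63.55 = 0.1379 mol; n(e⁻) = 2 × 0.1379 = 0.2758 mol
Q = 0.2758 × 96485 = 26610 C
t = 26610 / 15.6 = 1706 s = 0.474 h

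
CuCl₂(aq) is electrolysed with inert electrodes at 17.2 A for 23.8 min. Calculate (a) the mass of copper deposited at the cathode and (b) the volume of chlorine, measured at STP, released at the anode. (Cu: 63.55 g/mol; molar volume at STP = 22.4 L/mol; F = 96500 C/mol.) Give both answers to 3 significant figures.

Q = 17.2 × 1428 = 24560 C; n(e⁻) = 24560 / 96500 = 0.2545 mol
Cathode: Cu²⁺ + 2e⁻ → Cu → n(Cu) = 0.2545/2 = 0.1273 mol → 8.09 g
Anode: 2Cl⁻ → Cl₂ + 2e⁻ → n(Cl₂) = 0.2545/2 = 0.1273 mol → 2.85 L

8.09 g Cu; 2.85 L Cl₂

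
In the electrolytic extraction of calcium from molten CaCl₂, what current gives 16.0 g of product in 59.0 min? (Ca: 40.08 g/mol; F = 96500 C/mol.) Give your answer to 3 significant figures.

n(Ca) = 16.0 / 40.08 = 0.3992 mol
Ca²⁺ + 2e⁻ → Ca, so n(e⁻) = 2 × 0.3992 = 0.7984 mol
Q = 0.7984 × 96500 = 77050 C
I = Q / t = 77050 / 3540 s = 21.8 A

21.8 A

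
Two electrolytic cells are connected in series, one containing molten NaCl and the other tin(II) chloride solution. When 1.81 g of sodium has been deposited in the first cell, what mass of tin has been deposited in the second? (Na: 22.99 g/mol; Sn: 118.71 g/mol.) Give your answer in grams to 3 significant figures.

4.67 g

n(Na) = 1.81 / 22.99 = 0.07873 mol
Na⁺ + e⁻ → Na, so n(e⁻) = 0.07873 mol
Since the cells are in series, n(e⁻) in the Sn cell is also 0.07873 mol.
Sn²⁺ + 2e⁻ → Sn, so n(Sn) = 0.07873 / 2 = 0.03937 mol
m(Sn) = 0.03937 × 118.71 = 4.67 g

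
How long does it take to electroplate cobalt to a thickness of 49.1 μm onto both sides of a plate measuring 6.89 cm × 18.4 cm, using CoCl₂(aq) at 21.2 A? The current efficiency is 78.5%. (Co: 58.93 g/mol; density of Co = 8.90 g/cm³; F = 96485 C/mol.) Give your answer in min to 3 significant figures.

36.3 min

Plated area = 2 × 6.89 × 18.4 = 253.6 cm²
Volume = 253.6 × 49.1×10⁻⁴ cm = 1.245 cm³
m(Co) = 1.245 × 8.90 = 11.08 g
n(Co) = 11.08 / 58.93 = 0.1880 mol; n(e⁻) = 2 × 0.1880 = 0.3760 mol
Q = 0.3760 × 96485 / 0.785 = 46210 C
t = 46210 / 21.2 = 2180 s = 36.3 min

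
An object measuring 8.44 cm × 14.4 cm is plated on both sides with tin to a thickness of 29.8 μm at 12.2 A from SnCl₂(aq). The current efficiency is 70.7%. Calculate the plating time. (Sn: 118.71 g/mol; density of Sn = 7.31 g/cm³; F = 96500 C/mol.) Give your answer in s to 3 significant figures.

Plated area = 2 × 8.44 × 14.4 = 243.1 cm²
Volume = 243.1 × 29.8×10⁻⁴ cm = 0.7244 cm³
m(Sn) = 0.7244 × 7.31 = 5.295 g
n(Sn) = 5.295 / 118.71 = 0.04460 mol; n(e⁻) = 2 × 0.04460 = 0.08920 mol
Q = 0.08920 × 96500 / 0.707 = 12180 C
t = 12180 / 12.2 = 998.4 s

998 s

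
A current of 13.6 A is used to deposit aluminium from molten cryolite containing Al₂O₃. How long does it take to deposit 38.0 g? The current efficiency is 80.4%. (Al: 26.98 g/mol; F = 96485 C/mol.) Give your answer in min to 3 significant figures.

n(Al) = 38.0 / 26.98 = 1.408 mol
Al³⁺ + 3e⁻ → Al, so n(e⁻) = 3 × 1.408 = 4.224 mol
Q = 4.224 × 96485 / 0.804 = 5.069×10^5 C
t = Q / I = 5.069×10^5 / 13.6 = 37270 s = 621 min

621 min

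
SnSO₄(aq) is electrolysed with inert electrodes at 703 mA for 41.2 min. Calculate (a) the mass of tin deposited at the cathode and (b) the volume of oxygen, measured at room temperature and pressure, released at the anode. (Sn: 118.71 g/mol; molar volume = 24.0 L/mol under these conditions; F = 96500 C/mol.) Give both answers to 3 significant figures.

1.07 g Sn; 0.108 L O₂

Q = 0.703 × 2472 = 1738 C; n(e⁻) = 1738 / 96500 = 0.01801 mol
Cathode: Sn²⁺ + 2e⁻ → Sn → n(Sn) = 0.01801/2 = 0.009005 mol → 1.07 g
Anode: 2H₂O → O₂ + 4H⁺ + 4e⁻ → n(O₂) = 0.01801/4 = 0.004503 mol → 0.108 L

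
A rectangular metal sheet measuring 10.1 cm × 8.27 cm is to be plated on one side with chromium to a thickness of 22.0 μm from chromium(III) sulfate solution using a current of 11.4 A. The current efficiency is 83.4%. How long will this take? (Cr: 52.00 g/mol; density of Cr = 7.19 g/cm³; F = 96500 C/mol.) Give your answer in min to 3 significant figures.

12.9 min

Plated area = 10.1 × 8.27 = 83.53 cm²
Volume = 83.53 × 22.0×10⁻⁴ cm = 0.1838 cm³
m(Cr) = 0.1838 × 7.19 = 1.322 g
n(Cr) = 1.322 / 52.00 = 0.02542 mol; n(e⁻) = 3 × 0.02542 = 0.07626 mol
Q = 0.07626 × 96500 / 0.834 = 8824 C
t = 8824 / 11.4 = 774.0 s = 12.9 min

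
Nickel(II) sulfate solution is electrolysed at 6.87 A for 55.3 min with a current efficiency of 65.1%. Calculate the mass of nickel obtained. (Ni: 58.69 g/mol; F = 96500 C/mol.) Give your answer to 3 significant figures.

4.51 g

Q = 6.87 × 3318 = 22790 C
n(e⁻) = 22790 / 96500 = 0.2362 mol
Ni²⁺ + 2e⁻ → Ni, so theoretical m(Ni) = 0.1181 × 58.69 = 6.931 g
Actual mass = 65.1% × 6.931 = 4.51 g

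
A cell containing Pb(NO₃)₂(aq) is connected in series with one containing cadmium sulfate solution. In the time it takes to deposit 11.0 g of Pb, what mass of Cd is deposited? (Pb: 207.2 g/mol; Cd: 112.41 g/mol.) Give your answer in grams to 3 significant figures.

5.97 g

n(Pb) = 11.0 / 207.2 = 0.05309 mol
Pb²⁺ + 2e⁻ → Pb, so n(e⁻) = 2 × 0.05309 = 0.1062 mol
In series, the same 0.1062 mol of electrons flows through the second cell.
Cd²⁺ + 2e⁻ → Cd, so n(Cd) = 0.1062 / 2 = 0.05310 mol
m(Cd) = 0.05310 × 112.41 = 5.97 g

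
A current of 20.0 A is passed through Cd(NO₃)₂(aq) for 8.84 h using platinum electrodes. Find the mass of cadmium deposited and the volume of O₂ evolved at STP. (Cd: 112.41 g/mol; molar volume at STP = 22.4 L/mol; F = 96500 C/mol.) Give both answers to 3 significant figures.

Q = 20.0 × 31824 = 6.365×10^5 C; n(e⁻) = 6.365×10^5 / 96500 = 6.596 mol
Cathode: Cd²⁺ + 2e⁻ → Cd → n(Cd) = 6.596/2 = 3.298 mol → 371 g
Anode: 2H₂O → O₂ + 4H⁺ + 4e⁻ → n(O₂) = 6.596/4 = 1.649 mol → 36.9 L

371 g Cd; 36.9 L O₂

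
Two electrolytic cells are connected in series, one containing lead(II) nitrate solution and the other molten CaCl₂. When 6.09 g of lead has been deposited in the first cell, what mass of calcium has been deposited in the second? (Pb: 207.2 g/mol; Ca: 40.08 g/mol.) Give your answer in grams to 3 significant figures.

n(Pb) = 6.09 / 207.2 = 0.02939 mol
Pb²⁺ + 2e⁻ → Pb, so n(e⁻) = 2 × 0.02939 = 0.05878 mol
Same current for the same time ⇒ same n(e⁻) = 0.05878 mol in both cells.
Ca²⁺ + 2e⁻ → Ca, so n(Ca) = 0.05878 / 2 = 0.02939 mol
m(Ca) = 0.02939 × 40.08 = 1.18 g

1.18 g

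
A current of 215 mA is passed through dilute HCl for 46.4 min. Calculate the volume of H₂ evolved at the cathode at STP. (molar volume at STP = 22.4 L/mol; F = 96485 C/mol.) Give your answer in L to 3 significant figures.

Charge passed = 0.215 × 2784 = 598.6 C
n(e⁻) = 598.6 / 96485 = 0.006204 mol
2H⁺ + 2e⁻ → H₂, so n(H₂) = 0.006204 / 2 = 0.003102 mol
V = 0.003102 × 22.4 = 0.06948 L

0.0695 L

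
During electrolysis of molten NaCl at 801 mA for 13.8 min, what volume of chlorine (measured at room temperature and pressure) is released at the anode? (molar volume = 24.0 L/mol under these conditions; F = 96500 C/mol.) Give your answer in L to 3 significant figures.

0.0825 L

Q = 0.801 A × 828 s = 663.2 C
n(e⁻) = Q/F = 663.2/96500 = 0.006873 mol
2Cl⁻ → Cl₂ + 2e⁻, so n(Cl₂) = 0.006873 / 2 = 0.003437 mol
V = 0.003437 × 24.0 = 0.08249 L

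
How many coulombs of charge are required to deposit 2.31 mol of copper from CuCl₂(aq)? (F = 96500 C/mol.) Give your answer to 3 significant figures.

4.46×10^5 C

Cu²⁺ + 2e⁻ → Cu, so n(e⁻) = 2 × 2.31 = 4.620 mol
Q = 4.620 × 96500 = 4.458×10^5 C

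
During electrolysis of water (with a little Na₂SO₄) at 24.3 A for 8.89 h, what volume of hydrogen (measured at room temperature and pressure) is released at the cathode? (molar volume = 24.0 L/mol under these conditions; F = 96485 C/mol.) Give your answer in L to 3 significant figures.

Q = 24.3 A × 32004 s = 7.777×10^5 C
n(e⁻) = 7.777×10^5 / 96485 = 8.060 mol
2H⁺ + 2e⁻ → H₂, so n(H₂) = 8.060 / 2 = 4.030 mol
V = 4.030 × 24.0 = 96.72 L

96.7 L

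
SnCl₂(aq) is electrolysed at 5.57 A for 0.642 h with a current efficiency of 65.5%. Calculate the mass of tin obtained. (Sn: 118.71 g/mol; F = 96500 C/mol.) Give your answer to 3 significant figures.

Q = 5.57 × 2311.2 = 12870 C
n(e⁻) = 12870 / 96500 = 0.1334 mol
Sn²⁺ + 2e⁻ → Sn, so theoretical m(Sn) = 0.06670 × 118.71 = 7.918 g
Actual mass = 65.5% × 7.918 = 5.19 g

5.19 g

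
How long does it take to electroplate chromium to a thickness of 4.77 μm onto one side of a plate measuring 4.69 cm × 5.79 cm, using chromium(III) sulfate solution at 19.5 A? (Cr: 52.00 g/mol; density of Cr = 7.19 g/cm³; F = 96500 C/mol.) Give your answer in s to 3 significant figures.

26.6 s

Plated area = 4.69 × 5.79 = 27.16 cm²
Volume = 27.16 × 4.77×10⁻⁴ cm = 0.01296 cm³
m(Cr) = 0.01296 × 7.19 = 0.09318 g
n(Cr) = 0.09318 / 52.00 = 0.001792 mol; n(e⁻) = 3 × 0.001792 = 0.005376 mol
Q = 0.005376 × 96500 = 518.8 C
t = 518.8 / 19.5 = 26.61 s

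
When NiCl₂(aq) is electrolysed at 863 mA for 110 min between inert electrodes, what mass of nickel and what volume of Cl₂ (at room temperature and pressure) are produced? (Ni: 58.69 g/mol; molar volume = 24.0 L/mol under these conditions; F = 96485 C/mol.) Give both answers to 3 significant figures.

Q = 0.863 × 6600 = 5696 C; n(e⁻) = 5696 / 96485 = 0.05904 mol
Cathode: Ni²⁺ + 2e⁻ → Ni → n(Ni) = 0.05904/2 = 0.02952 mol → 1.73 g
Anode: 2Cl⁻ → Cl₂ + 2e⁻ → n(Cl₂) = 0.05904/2 = 0.02952 mol → 0.708 L

1.73 g Ni; 0.708 L Cl₂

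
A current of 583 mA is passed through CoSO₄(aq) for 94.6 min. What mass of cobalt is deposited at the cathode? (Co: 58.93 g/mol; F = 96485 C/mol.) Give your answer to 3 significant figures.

1.01 g

Q = It = 0.583 × 5676 = 3309 C
n(e⁻) = Q/F = 3309/96485 = 0.03430 mol
Co²⁺ + 2e⁻ → Co, so n(Co) = 0.03430 / 2 = 0.01715 mol
m = 0.01715 × 58.93 = 1.01 g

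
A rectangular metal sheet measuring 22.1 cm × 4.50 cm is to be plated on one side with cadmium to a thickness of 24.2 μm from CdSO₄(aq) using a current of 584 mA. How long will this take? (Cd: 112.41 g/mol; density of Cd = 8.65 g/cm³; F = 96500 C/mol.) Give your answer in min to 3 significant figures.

102 min

Plated area = 22.1 × 4.50 = 99.45 cm²
Volume = 99.45 × 24.2×10⁻⁴ cm = 0.2407 cm³
m(Cd) = 0.2407 × 8.65 = 2.082 g
n(Cd) = 2.082 / 112.41 = 0.01852 mol; n(e⁻) = 2 × 0.01852 = 0.03704 mol
Q = 0.03704 × 96500 = 3574 C
t = 3574 / 0.584 = 6120 s = 102 min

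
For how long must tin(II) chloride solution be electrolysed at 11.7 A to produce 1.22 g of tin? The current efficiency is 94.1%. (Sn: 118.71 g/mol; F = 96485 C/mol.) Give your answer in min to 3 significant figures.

n(Sn) = 1.22 / 118.71 = 0.01028 mol
Sn²⁺ + 2e⁻ → Sn, so n(e⁻) = 2 × 0.01028 = 0.02056 mol
Q = 0.02056 × 96485 / 0.941 = 2108 C
t = Q / I = 2108 / 11.7 = 180.2 s = 3.00 min

3.00 min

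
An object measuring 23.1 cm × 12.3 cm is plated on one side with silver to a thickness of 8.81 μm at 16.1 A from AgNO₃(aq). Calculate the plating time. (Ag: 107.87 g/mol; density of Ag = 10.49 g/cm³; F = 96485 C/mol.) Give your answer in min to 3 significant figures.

2.43 min

Plated area = 23.1 × 12.3 = 284.1 cm²
Volume = 284.1 × 8.81×10⁻⁴ cm = 0.2503 cm³
m(Ag) = 0.2503 × 10.49 = 2.626 g
n(Ag) = 2.626 / 107.87 = 0.02434 mol; n(e⁻) = 0.02434 mol
Q = 0.02434 × 96485 = 2348 C
t = 2348 / 16.1 = 145.8 s = 2.43 min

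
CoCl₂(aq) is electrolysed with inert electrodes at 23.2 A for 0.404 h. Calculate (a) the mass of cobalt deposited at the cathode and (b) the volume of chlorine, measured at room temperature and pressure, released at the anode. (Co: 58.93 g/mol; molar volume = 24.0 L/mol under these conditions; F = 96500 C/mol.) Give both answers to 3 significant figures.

Q = 23.2 × 1454.4 = 33740 C; n(e⁻) = 33740 / 96500 = 0.3496 mol
Cathode: Co²⁺ + 2e⁻ → Co → n(Co) = 0.3496/2 = 0.1748 mol → 10.3 g
Anode: 2Cl⁻ → Cl₂ + 2e⁻ → n(Cl₂) = 0.3496/2 = 0.1748 mol → 4.20 L

10.3 g Co; 4.20 L Cl₂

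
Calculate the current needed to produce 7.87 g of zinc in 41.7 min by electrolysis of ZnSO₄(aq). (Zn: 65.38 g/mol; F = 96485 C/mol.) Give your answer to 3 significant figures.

9.28 A

n(Zn) = 7.87 / 65.38 = 0.1204 mol
Zn²⁺ + 2e⁻ → Zn, so n(e⁻) = 2 × 0.1204 = 0.2408 mol
Q = 0.2408 × 96485 = 23230 C
I = Q / t = 23230 / 2502 s = 9.28 A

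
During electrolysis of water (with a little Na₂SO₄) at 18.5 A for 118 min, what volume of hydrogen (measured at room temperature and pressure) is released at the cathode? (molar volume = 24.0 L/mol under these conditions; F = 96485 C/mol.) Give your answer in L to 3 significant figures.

Charge passed = 18.5 × 7080 = 1.310×10^5 C
n(e⁻) = Q/F = 1.310×10^5/96485 = 1.358 mol
2H⁺ + 2e⁻ → H₂, so n(H₂) = 1.358 / 2 = 0.6790 mol
V = 0.6790 × 24.0 = 16.30 L

16.3 L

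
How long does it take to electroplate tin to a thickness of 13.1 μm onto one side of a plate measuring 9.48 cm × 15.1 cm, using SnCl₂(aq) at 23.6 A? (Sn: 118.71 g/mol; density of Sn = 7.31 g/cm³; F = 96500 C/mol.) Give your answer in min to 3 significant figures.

1.57 min

Plated area = 9.48 × 15.1 = 143.1 cm²
Volume = 143.1 × 13.1×10⁻⁴ cm = 0.1875 cm³
m(Sn) = 0.1875 × 7.31 = 1.371 g
n(Sn) = 1.371 / 118.71 = 0.01155 mol; n(e⁻) = 2 × 0.01155 = 0.02310 mol
Q = 0.02310 × 96500 = 2229 C
t = 2229 / 23.6 = 94.45 s = 1.57 min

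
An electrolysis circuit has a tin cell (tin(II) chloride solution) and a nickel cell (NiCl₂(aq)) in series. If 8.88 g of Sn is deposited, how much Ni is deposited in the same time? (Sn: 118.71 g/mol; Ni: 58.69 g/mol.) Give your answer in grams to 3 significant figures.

n(Sn) = 8.88 / 118.71 = 0.07480 mol
Sn²⁺ + 2e⁻ → Sn, so n(e⁻) = 2 × 0.07480 = 0.1496 mol
In series, the same 0.1496 mol of electrons flows through the second cell.
Ni²⁺ + 2e⁻ → Ni, so n(Ni) = 0.1496 / 2 = 0.07480 mol
m(Ni) = 0.07480 × 58.69 = 4.39 g

4.39 g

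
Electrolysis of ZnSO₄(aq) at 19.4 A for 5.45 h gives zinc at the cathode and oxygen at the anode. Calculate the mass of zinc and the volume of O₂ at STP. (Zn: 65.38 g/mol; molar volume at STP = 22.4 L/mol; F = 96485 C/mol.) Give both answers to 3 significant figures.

Q = 19.4 × 19620 = 3.806×10^5 C; n(e⁻) = 3.806×10^5 / 96485 = 3.945 mol
Cathode: Zn²⁺ + 2e⁻ → Zn → n(Zn) = 3.945/2 = 1.973 mol → 129 g
Anode: 2H₂O → O₂ + 4H⁺ + 4e⁻ → n(O₂) = 3.945/4 = 0.9863 mol → 22.1 L

129 g Zn; 22.1 L O₂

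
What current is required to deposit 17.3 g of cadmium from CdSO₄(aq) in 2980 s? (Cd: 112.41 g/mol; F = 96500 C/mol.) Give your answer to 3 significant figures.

9.97 A

n(Cd) = 17.3 / 112.41 = 0.1539 mol
Cd²⁺ + 2e⁻ → Cd, so n(e⁻) = 2 × 0.1539 = 0.3078 mol
Q = 0.3078 × 96500 = 29700 C
I = Q / t = 29700 / 2980 s = 9.97 A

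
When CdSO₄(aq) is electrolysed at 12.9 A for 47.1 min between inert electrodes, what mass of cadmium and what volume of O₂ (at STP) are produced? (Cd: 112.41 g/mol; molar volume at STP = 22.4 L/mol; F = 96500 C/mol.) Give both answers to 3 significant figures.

Q = 12.9 × 2826 = 36460 C; n(e⁻) = 36460 / 96500 = 0.3778 mol
Cathode: Cd²⁺ + 2e⁻ → Cd → n(Cd) = 0.3778/2 = 0.1889 mol → 21.2 g
Anode: 2H₂O → O₂ + 4H⁺ + 4e⁻ → n(O₂) = 0.3778/4 = 0.09445 mol → 2.12 L

21.2 g Cd; 2.12 L O₂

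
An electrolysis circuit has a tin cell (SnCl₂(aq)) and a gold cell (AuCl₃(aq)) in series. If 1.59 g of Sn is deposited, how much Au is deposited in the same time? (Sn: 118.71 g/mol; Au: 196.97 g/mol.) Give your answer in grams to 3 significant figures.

1.76 g

n(Sn) = 1.59 / 118.71 = 0.01339 mol
Sn²⁺ + 2e⁻ → Sn, so n(e⁻) = 2 × 0.01339 = 0.02678 mol
Same current for the same time ⇒ same n(e⁻) = 0.02678 mol in both cells.
Au³⁺ + 3e⁻ → Au, so n(Au) = 0.02678 / 3 = 0.008927 mol
m(Au) = 0.008927 × 196.97 = 1.76 g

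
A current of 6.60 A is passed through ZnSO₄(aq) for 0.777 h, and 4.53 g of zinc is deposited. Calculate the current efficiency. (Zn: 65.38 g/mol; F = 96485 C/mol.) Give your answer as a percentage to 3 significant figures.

Q = 6.60 × 2797.2 = 18460 C
n(e⁻) = 18460 / 96485 = 0.1913 mol
Zn²⁺ + 2e⁻ → Zn, so theoretical n(Zn) = 0.09565 mol → 6.254 g
Efficiency = 4.53 / 6.254 = 0.7243 = 72.4%

72.4%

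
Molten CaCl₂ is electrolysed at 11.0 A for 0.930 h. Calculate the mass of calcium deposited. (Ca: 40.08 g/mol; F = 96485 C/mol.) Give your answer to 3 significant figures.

Charge passed = 11.0 × 3348 = 36830 C
n(e⁻) = 36830 / 96485 = 0.3817 mol
Ca²⁺ + 2e⁻ → Ca, so n(Ca) = 0.3817 / 2 = 0.1909 mol
m = 0.1909 × 40.08 = 7.65 g

7.65 g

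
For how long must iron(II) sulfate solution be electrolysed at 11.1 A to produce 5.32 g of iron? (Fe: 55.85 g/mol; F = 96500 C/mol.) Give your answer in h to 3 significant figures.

0.460 h

n(Fe) = 5.32 / 55.85 = 0.09526 mol
Fe²⁺ + 2e⁻ → Fe, so n(e⁻) = 2 × 0.09526 = 0.1905 mol
Q = 0.1905 × 96500 = 18380 C
t = Q / I = 18380 / 11.1 = 1656 s = 0.460 h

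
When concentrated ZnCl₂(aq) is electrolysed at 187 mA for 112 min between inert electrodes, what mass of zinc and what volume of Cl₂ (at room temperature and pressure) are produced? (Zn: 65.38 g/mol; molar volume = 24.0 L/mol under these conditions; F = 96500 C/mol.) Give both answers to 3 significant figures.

Q = 0.187 × 6720 = 1257 C; n(e⁻) = 1257 / 96500 = 0.01303 mol
Cathode: Zn²⁺ + 2e⁻ → Zn → n(Zn) = 0.01303/2 = 0.006515 mol → 0.426 g
Anode: 2Cl⁻ → Cl₂ + 2e⁻ → n(Cl₂) = 0.01303/2 = 0.006515 mol → 0.156 L

0.426 g Zn; 0.156 L Cl₂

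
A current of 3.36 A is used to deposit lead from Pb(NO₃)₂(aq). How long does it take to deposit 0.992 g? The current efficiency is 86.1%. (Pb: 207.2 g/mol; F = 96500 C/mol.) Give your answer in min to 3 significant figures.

5.32 min

n(Pb) = 0.992 / 207.2 = 0.004788 mol
Pb²⁺ + 2e⁻ → Pb, so n(e⁻) = 2 × 0.004788 = 0.009576 mol
Q = 0.009576 × 96500 / 0.861 = 1073 C
t = Q / I = 1073 / 3.36 = 319.3 s = 5.32 min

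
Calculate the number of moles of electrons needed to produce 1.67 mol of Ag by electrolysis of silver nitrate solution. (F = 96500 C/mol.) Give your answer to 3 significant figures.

1.67 mol

Ag⁺ + e⁻ → Ag, so n(e⁻) = 1 × 1.67 = 1.670 mol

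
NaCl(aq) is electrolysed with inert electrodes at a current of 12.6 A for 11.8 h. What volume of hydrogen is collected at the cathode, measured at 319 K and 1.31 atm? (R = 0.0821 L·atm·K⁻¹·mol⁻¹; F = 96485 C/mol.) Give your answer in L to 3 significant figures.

Charge passed = 12.6 × 42480 = 5.352×10^5 C
Moles of electrons = 5.352×10^5 / 96485 = 5.547 mol
2H⁺ + 2e⁻ → H₂, so n(H₂) = 5.547 / 2 = 2.774 mol
V = nRT/P = 2.774 × 0.0821 × 319 / 1.31 = 55.46 L

55.5 L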